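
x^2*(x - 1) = x^3 - x^2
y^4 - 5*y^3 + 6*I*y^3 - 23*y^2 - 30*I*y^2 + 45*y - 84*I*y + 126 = (y - 7)*(y + 2)*(y + 3*I)^2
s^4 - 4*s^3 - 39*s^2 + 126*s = s*(s - 7)*(s - 3)*(s + 6)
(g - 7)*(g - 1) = g^2 - 8*g + 7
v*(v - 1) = v^2 - v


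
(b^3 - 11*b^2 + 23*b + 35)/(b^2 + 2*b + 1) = (b^2 - 12*b + 35)/(b + 1)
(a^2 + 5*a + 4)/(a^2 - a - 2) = (a + 4)/(a - 2)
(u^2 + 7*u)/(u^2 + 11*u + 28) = u/(u + 4)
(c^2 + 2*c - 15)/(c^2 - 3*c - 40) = (c - 3)/(c - 8)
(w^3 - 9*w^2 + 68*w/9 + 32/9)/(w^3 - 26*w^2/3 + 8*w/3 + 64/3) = (9*w^2 - 9*w - 4)/(3*(3*w^2 - 2*w - 8))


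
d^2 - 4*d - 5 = (d - 5)*(d + 1)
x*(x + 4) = x^2 + 4*x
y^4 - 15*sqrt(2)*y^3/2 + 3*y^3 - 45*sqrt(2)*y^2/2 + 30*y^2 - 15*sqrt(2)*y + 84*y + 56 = (y - 4*sqrt(2))*(y - 7*sqrt(2)/2)*(sqrt(2)*y/2 + sqrt(2))*(sqrt(2)*y + sqrt(2))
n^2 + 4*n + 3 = (n + 1)*(n + 3)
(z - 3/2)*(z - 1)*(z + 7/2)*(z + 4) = z^4 + 5*z^3 - 13*z^2/4 - 95*z/4 + 21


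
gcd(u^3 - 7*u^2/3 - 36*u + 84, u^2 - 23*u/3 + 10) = u - 6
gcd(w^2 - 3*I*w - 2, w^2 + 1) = w - I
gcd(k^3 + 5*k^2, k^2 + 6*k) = k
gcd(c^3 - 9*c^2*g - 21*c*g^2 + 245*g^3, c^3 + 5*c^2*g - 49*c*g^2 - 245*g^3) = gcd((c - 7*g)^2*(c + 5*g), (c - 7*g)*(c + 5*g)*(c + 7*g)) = c^2 - 2*c*g - 35*g^2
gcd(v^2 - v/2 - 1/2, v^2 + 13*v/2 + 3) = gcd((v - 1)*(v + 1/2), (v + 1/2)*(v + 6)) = v + 1/2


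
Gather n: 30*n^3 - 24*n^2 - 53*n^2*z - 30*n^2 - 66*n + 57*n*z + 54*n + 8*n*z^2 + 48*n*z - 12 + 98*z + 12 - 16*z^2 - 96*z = 30*n^3 + n^2*(-53*z - 54) + n*(8*z^2 + 105*z - 12) - 16*z^2 + 2*z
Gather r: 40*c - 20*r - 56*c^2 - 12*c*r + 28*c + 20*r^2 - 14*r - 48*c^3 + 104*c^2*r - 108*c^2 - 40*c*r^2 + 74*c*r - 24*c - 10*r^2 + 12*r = -48*c^3 - 164*c^2 + 44*c + r^2*(10 - 40*c) + r*(104*c^2 + 62*c - 22)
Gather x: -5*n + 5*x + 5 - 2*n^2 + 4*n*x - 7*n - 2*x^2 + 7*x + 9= -2*n^2 - 12*n - 2*x^2 + x*(4*n + 12) + 14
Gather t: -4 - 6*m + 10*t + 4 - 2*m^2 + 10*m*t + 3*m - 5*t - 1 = -2*m^2 - 3*m + t*(10*m + 5) - 1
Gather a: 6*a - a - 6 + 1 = 5*a - 5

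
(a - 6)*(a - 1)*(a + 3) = a^3 - 4*a^2 - 15*a + 18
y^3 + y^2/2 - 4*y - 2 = (y - 2)*(y + 1/2)*(y + 2)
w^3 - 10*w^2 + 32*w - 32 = (w - 4)^2*(w - 2)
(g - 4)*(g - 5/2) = g^2 - 13*g/2 + 10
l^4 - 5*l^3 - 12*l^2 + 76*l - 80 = (l - 5)*(l - 2)^2*(l + 4)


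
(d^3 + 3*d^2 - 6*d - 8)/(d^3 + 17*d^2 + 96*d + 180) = (d^3 + 3*d^2 - 6*d - 8)/(d^3 + 17*d^2 + 96*d + 180)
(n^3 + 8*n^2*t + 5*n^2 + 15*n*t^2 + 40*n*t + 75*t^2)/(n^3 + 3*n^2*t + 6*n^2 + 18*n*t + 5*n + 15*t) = (n + 5*t)/(n + 1)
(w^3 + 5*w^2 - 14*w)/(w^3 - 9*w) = (w^2 + 5*w - 14)/(w^2 - 9)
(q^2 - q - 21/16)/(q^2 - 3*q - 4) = (-q^2 + q + 21/16)/(-q^2 + 3*q + 4)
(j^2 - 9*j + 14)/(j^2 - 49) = (j - 2)/(j + 7)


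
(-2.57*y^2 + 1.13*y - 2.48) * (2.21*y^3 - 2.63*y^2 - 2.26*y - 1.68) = -5.6797*y^5 + 9.2564*y^4 - 2.6445*y^3 + 8.2862*y^2 + 3.7064*y + 4.1664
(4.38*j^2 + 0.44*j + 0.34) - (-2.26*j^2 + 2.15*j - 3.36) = 6.64*j^2 - 1.71*j + 3.7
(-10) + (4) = -6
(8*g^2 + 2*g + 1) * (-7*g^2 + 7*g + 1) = -56*g^4 + 42*g^3 + 15*g^2 + 9*g + 1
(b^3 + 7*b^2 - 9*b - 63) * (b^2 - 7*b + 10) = b^5 - 48*b^3 + 70*b^2 + 351*b - 630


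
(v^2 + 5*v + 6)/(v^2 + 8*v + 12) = (v + 3)/(v + 6)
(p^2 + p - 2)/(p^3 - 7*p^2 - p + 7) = (p + 2)/(p^2 - 6*p - 7)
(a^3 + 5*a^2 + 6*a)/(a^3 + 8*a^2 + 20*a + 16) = a*(a + 3)/(a^2 + 6*a + 8)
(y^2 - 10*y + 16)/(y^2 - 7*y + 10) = (y - 8)/(y - 5)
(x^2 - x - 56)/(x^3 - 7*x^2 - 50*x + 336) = 1/(x - 6)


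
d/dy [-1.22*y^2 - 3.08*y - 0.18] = -2.44*y - 3.08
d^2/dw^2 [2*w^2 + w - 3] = 4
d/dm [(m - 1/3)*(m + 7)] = 2*m + 20/3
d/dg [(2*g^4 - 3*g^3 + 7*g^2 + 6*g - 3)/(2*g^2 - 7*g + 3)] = (8*g^5 - 48*g^4 + 66*g^3 - 88*g^2 + 54*g - 3)/(4*g^4 - 28*g^3 + 61*g^2 - 42*g + 9)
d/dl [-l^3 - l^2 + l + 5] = -3*l^2 - 2*l + 1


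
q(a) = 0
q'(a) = 0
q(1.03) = 0.00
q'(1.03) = 0.00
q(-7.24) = 0.00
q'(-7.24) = 0.00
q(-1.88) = 0.00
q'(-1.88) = 0.00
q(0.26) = 0.00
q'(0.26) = 0.00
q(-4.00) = 0.00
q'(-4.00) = 0.00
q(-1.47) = 0.00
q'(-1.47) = 0.00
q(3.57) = 0.00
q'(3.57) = 0.00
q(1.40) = 0.00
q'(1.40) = 0.00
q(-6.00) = 0.00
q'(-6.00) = 0.00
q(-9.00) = 0.00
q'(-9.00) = 0.00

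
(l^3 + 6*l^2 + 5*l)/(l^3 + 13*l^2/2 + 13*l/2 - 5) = 2*l*(l + 1)/(2*l^2 + 3*l - 2)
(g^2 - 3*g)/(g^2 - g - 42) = g*(3 - g)/(-g^2 + g + 42)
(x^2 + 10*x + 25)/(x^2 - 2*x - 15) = (x^2 + 10*x + 25)/(x^2 - 2*x - 15)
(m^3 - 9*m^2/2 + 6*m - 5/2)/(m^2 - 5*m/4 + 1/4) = 2*(2*m^2 - 7*m + 5)/(4*m - 1)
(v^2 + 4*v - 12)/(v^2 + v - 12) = (v^2 + 4*v - 12)/(v^2 + v - 12)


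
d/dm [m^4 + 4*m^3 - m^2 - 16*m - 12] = 4*m^3 + 12*m^2 - 2*m - 16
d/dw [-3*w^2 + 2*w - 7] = 2 - 6*w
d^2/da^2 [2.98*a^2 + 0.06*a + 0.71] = 5.96000000000000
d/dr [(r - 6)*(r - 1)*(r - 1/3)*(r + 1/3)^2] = 5*r^4 - 80*r^3/3 + 32*r^2/3 + 148*r/27 - 11/27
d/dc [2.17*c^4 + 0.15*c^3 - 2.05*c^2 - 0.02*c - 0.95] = 8.68*c^3 + 0.45*c^2 - 4.1*c - 0.02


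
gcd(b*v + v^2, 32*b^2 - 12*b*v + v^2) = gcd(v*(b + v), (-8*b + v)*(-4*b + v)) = 1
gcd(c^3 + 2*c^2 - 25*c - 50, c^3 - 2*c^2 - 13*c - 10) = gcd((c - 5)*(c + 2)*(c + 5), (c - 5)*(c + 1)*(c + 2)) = c^2 - 3*c - 10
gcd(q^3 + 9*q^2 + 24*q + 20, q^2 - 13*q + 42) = 1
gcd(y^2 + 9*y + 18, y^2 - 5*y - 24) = y + 3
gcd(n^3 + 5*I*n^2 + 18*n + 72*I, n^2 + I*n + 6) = n + 3*I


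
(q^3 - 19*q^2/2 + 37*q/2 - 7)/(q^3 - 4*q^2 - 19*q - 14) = (q^2 - 5*q/2 + 1)/(q^2 + 3*q + 2)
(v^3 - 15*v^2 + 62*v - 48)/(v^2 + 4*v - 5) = (v^2 - 14*v + 48)/(v + 5)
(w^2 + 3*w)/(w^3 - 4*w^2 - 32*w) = (w + 3)/(w^2 - 4*w - 32)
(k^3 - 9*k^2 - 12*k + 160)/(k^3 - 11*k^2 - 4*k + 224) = (k - 5)/(k - 7)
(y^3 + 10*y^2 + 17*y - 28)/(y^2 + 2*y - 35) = (y^2 + 3*y - 4)/(y - 5)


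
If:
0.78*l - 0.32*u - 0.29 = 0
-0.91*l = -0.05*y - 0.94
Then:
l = 0.0549450549450549*y + 1.03296703296703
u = 0.133928571428571*y + 1.61160714285714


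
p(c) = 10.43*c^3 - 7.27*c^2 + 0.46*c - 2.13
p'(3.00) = 238.45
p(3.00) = 215.43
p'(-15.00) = 7258.81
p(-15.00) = -36846.03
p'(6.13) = 1087.11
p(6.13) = 2130.02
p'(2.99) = 236.72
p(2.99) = 213.05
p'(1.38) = 39.98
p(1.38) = 12.07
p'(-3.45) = 423.05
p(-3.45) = -518.54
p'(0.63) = 3.72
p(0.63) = -2.12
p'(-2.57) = 244.50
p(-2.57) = -228.37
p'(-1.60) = 103.83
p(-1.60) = -64.20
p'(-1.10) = 54.31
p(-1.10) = -25.32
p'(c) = 31.29*c^2 - 14.54*c + 0.46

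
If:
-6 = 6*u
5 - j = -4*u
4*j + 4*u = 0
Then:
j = 1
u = -1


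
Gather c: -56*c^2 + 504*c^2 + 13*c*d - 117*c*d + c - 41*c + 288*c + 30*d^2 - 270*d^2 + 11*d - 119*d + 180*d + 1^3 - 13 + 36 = 448*c^2 + c*(248 - 104*d) - 240*d^2 + 72*d + 24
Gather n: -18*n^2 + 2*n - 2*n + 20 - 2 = 18 - 18*n^2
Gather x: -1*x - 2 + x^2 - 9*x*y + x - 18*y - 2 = x^2 - 9*x*y - 18*y - 4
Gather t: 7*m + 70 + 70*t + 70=7*m + 70*t + 140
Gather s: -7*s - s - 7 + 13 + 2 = 8 - 8*s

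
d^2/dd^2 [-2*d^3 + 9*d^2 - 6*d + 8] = 18 - 12*d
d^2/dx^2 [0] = 0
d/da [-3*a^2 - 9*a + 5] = -6*a - 9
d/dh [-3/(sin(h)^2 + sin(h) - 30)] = 3*(2*sin(h) + 1)*cos(h)/(sin(h)^2 + sin(h) - 30)^2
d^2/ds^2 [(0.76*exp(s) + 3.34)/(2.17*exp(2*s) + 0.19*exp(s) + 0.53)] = (3.578764*exp(4*s) + 62.597556*exp(3*s) - 1.11321*exp(2*s) - 15.321294*exp(s) - 0.122854)*exp(s)/(10.218313*exp(6*s) + 2.684073*exp(5*s) + 7.722162*exp(4*s) + 1.317973*exp(3*s) + 1.886058*exp(2*s) + 0.160113*exp(s) + 0.148877)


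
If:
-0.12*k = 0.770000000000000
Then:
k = -6.42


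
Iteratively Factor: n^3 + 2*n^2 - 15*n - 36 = (n + 3)*(n^2 - n - 12) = (n - 4)*(n + 3)*(n + 3)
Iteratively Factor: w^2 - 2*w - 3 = (w - 3)*(w + 1)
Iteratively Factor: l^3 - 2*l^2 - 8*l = (l - 4)*(l^2 + 2*l) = (l - 4)*(l + 2)*(l)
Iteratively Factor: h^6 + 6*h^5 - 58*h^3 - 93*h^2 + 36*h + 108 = (h + 2)*(h^5 + 4*h^4 - 8*h^3 - 42*h^2 - 9*h + 54) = (h - 1)*(h + 2)*(h^4 + 5*h^3 - 3*h^2 - 45*h - 54) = (h - 1)*(h + 2)^2*(h^3 + 3*h^2 - 9*h - 27) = (h - 1)*(h + 2)^2*(h + 3)*(h^2 - 9) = (h - 1)*(h + 2)^2*(h + 3)^2*(h - 3)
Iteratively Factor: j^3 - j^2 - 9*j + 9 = (j - 1)*(j^2 - 9) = (j - 3)*(j - 1)*(j + 3)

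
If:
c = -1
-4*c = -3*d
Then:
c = -1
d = -4/3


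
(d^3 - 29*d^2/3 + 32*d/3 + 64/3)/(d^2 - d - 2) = (3*d^2 - 32*d + 64)/(3*(d - 2))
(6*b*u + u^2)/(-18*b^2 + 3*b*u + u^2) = u/(-3*b + u)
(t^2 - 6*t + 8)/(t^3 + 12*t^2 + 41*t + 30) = (t^2 - 6*t + 8)/(t^3 + 12*t^2 + 41*t + 30)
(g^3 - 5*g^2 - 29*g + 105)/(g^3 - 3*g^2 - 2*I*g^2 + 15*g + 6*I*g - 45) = (g^2 - 2*g - 35)/(g^2 - 2*I*g + 15)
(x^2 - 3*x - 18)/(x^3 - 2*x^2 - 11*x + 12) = (x - 6)/(x^2 - 5*x + 4)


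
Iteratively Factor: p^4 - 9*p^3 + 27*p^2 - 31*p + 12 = (p - 1)*(p^3 - 8*p^2 + 19*p - 12) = (p - 1)^2*(p^2 - 7*p + 12) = (p - 3)*(p - 1)^2*(p - 4)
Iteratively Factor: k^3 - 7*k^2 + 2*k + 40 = (k + 2)*(k^2 - 9*k + 20) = (k - 4)*(k + 2)*(k - 5)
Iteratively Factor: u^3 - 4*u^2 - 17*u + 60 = (u - 3)*(u^2 - u - 20) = (u - 3)*(u + 4)*(u - 5)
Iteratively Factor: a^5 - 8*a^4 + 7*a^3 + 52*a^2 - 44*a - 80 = (a - 5)*(a^4 - 3*a^3 - 8*a^2 + 12*a + 16) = (a - 5)*(a + 2)*(a^3 - 5*a^2 + 2*a + 8) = (a - 5)*(a + 1)*(a + 2)*(a^2 - 6*a + 8) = (a - 5)*(a - 4)*(a + 1)*(a + 2)*(a - 2)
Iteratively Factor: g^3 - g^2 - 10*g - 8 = (g + 1)*(g^2 - 2*g - 8) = (g + 1)*(g + 2)*(g - 4)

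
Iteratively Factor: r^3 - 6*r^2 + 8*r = (r)*(r^2 - 6*r + 8) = r*(r - 2)*(r - 4)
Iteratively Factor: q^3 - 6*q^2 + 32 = (q - 4)*(q^2 - 2*q - 8) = (q - 4)^2*(q + 2)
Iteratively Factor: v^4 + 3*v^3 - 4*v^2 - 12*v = (v + 2)*(v^3 + v^2 - 6*v) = v*(v + 2)*(v^2 + v - 6) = v*(v - 2)*(v + 2)*(v + 3)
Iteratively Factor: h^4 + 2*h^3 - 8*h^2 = (h - 2)*(h^3 + 4*h^2) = h*(h - 2)*(h^2 + 4*h) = h^2*(h - 2)*(h + 4)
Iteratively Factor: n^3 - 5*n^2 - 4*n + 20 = (n - 2)*(n^2 - 3*n - 10) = (n - 2)*(n + 2)*(n - 5)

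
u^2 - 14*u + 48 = (u - 8)*(u - 6)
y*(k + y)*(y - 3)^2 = k*y^3 - 6*k*y^2 + 9*k*y + y^4 - 6*y^3 + 9*y^2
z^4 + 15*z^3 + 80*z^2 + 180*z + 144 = (z + 2)*(z + 3)*(z + 4)*(z + 6)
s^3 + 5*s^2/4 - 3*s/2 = s*(s - 3/4)*(s + 2)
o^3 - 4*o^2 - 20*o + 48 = (o - 6)*(o - 2)*(o + 4)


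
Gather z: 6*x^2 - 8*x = 6*x^2 - 8*x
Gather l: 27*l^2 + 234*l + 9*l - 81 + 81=27*l^2 + 243*l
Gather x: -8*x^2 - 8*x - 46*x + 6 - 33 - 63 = -8*x^2 - 54*x - 90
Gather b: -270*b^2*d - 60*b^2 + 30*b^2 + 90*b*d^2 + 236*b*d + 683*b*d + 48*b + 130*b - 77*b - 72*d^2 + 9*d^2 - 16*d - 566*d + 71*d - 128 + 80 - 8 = b^2*(-270*d - 30) + b*(90*d^2 + 919*d + 101) - 63*d^2 - 511*d - 56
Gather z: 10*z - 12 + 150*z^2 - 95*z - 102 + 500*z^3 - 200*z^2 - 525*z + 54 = 500*z^3 - 50*z^2 - 610*z - 60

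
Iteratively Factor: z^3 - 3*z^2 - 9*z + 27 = (z - 3)*(z^2 - 9) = (z - 3)^2*(z + 3)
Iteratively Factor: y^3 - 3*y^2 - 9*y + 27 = (y - 3)*(y^2 - 9) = (y - 3)*(y + 3)*(y - 3)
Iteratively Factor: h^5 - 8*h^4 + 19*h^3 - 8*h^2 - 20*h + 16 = (h + 1)*(h^4 - 9*h^3 + 28*h^2 - 36*h + 16) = (h - 2)*(h + 1)*(h^3 - 7*h^2 + 14*h - 8) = (h - 2)*(h - 1)*(h + 1)*(h^2 - 6*h + 8) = (h - 2)^2*(h - 1)*(h + 1)*(h - 4)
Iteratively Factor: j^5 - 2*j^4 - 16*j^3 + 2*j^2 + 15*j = (j + 3)*(j^4 - 5*j^3 - j^2 + 5*j) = (j - 1)*(j + 3)*(j^3 - 4*j^2 - 5*j) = j*(j - 1)*(j + 3)*(j^2 - 4*j - 5) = j*(j - 5)*(j - 1)*(j + 3)*(j + 1)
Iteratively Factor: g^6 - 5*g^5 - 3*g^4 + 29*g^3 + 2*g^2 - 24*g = (g)*(g^5 - 5*g^4 - 3*g^3 + 29*g^2 + 2*g - 24) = g*(g + 2)*(g^4 - 7*g^3 + 11*g^2 + 7*g - 12) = g*(g - 3)*(g + 2)*(g^3 - 4*g^2 - g + 4) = g*(g - 3)*(g + 1)*(g + 2)*(g^2 - 5*g + 4) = g*(g - 3)*(g - 1)*(g + 1)*(g + 2)*(g - 4)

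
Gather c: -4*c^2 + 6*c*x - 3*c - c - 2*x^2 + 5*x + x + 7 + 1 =-4*c^2 + c*(6*x - 4) - 2*x^2 + 6*x + 8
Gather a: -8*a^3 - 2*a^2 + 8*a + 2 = -8*a^3 - 2*a^2 + 8*a + 2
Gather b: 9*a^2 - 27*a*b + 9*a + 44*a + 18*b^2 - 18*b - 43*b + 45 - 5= 9*a^2 + 53*a + 18*b^2 + b*(-27*a - 61) + 40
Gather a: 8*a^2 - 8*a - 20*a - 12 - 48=8*a^2 - 28*a - 60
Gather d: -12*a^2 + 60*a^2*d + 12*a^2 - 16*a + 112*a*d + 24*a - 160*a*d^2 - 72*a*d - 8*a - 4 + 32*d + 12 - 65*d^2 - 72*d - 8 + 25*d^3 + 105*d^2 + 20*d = 25*d^3 + d^2*(40 - 160*a) + d*(60*a^2 + 40*a - 20)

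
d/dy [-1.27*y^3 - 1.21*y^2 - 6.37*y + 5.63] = -3.81*y^2 - 2.42*y - 6.37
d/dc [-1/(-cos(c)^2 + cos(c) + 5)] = (2*cos(c) - 1)*sin(c)/(sin(c)^2 + cos(c) + 4)^2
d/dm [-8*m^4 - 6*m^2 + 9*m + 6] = -32*m^3 - 12*m + 9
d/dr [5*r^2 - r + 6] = 10*r - 1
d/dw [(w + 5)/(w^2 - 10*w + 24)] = (w^2 - 10*w - 2*(w - 5)*(w + 5) + 24)/(w^2 - 10*w + 24)^2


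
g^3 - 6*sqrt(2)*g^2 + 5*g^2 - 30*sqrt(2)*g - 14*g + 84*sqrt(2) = (g - 2)*(g + 7)*(g - 6*sqrt(2))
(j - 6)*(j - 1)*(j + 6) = j^3 - j^2 - 36*j + 36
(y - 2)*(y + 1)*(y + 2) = y^3 + y^2 - 4*y - 4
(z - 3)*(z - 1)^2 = z^3 - 5*z^2 + 7*z - 3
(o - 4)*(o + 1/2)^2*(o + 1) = o^4 - 2*o^3 - 27*o^2/4 - 19*o/4 - 1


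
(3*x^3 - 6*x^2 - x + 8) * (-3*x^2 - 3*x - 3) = -9*x^5 + 9*x^4 + 12*x^3 - 3*x^2 - 21*x - 24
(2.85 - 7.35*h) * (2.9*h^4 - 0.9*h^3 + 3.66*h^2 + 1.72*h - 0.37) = -21.315*h^5 + 14.88*h^4 - 29.466*h^3 - 2.211*h^2 + 7.6215*h - 1.0545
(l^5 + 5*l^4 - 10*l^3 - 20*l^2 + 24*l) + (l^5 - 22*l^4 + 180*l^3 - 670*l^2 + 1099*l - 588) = 2*l^5 - 17*l^4 + 170*l^3 - 690*l^2 + 1123*l - 588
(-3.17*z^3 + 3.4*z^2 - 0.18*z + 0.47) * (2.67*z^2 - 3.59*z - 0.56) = -8.4639*z^5 + 20.4583*z^4 - 10.9114*z^3 - 0.00290000000000024*z^2 - 1.5865*z - 0.2632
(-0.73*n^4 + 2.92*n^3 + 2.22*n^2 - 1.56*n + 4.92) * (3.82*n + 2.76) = -2.7886*n^5 + 9.1396*n^4 + 16.5396*n^3 + 0.168*n^2 + 14.4888*n + 13.5792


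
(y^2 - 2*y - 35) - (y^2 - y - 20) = -y - 15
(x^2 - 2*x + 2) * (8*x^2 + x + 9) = 8*x^4 - 15*x^3 + 23*x^2 - 16*x + 18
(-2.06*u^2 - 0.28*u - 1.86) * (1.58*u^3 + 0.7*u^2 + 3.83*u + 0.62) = -3.2548*u^5 - 1.8844*u^4 - 11.0246*u^3 - 3.6516*u^2 - 7.2974*u - 1.1532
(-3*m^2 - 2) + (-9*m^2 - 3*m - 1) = -12*m^2 - 3*m - 3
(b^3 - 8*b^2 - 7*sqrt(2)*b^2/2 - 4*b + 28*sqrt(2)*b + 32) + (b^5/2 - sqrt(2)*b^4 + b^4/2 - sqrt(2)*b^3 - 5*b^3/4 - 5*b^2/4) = b^5/2 - sqrt(2)*b^4 + b^4/2 - sqrt(2)*b^3 - b^3/4 - 37*b^2/4 - 7*sqrt(2)*b^2/2 - 4*b + 28*sqrt(2)*b + 32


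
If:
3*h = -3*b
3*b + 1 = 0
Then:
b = -1/3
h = 1/3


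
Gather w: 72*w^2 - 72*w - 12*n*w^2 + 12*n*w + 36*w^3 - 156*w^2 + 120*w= 36*w^3 + w^2*(-12*n - 84) + w*(12*n + 48)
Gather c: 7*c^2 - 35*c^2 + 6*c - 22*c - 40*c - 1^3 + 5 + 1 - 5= -28*c^2 - 56*c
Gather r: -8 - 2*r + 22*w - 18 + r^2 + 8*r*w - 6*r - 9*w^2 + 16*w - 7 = r^2 + r*(8*w - 8) - 9*w^2 + 38*w - 33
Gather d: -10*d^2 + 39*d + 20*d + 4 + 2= -10*d^2 + 59*d + 6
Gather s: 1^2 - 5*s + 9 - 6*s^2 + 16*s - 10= -6*s^2 + 11*s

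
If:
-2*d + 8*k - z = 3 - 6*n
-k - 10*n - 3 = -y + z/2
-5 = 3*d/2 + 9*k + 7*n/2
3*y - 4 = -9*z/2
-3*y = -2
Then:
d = -13219/5112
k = -67/2556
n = -431/1704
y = 2/3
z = 4/9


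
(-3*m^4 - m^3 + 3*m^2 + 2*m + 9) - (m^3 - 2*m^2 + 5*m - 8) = -3*m^4 - 2*m^3 + 5*m^2 - 3*m + 17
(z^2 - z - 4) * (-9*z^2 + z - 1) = -9*z^4 + 10*z^3 + 34*z^2 - 3*z + 4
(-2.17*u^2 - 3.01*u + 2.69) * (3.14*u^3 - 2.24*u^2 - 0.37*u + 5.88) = -6.8138*u^5 - 4.5906*u^4 + 15.9919*u^3 - 17.6715*u^2 - 18.6941*u + 15.8172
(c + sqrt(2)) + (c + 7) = 2*c + sqrt(2) + 7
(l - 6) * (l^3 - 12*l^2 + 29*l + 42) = l^4 - 18*l^3 + 101*l^2 - 132*l - 252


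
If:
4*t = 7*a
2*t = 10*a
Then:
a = 0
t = 0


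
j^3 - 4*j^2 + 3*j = j*(j - 3)*(j - 1)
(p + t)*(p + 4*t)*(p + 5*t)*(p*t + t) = p^4*t + 10*p^3*t^2 + p^3*t + 29*p^2*t^3 + 10*p^2*t^2 + 20*p*t^4 + 29*p*t^3 + 20*t^4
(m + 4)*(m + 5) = m^2 + 9*m + 20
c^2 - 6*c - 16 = (c - 8)*(c + 2)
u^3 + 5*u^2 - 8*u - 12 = (u - 2)*(u + 1)*(u + 6)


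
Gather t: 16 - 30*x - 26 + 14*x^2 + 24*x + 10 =14*x^2 - 6*x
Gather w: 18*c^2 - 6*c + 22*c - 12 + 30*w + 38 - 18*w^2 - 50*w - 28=18*c^2 + 16*c - 18*w^2 - 20*w - 2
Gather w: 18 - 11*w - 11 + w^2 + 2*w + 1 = w^2 - 9*w + 8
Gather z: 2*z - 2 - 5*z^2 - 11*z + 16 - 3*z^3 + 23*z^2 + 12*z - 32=-3*z^3 + 18*z^2 + 3*z - 18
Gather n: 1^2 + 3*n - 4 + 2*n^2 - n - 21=2*n^2 + 2*n - 24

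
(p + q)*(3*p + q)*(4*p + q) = 12*p^3 + 19*p^2*q + 8*p*q^2 + q^3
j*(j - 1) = j^2 - j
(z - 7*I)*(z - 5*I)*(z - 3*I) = z^3 - 15*I*z^2 - 71*z + 105*I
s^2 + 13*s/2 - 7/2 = (s - 1/2)*(s + 7)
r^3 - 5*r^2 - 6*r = r*(r - 6)*(r + 1)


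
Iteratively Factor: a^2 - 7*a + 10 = (a - 5)*(a - 2)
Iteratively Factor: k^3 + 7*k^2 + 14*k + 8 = (k + 4)*(k^2 + 3*k + 2) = (k + 1)*(k + 4)*(k + 2)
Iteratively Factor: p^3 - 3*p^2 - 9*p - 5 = (p + 1)*(p^2 - 4*p - 5) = (p + 1)^2*(p - 5)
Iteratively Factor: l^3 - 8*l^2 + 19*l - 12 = (l - 3)*(l^2 - 5*l + 4) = (l - 3)*(l - 1)*(l - 4)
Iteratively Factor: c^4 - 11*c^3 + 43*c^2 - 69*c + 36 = (c - 4)*(c^3 - 7*c^2 + 15*c - 9) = (c - 4)*(c - 3)*(c^2 - 4*c + 3) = (c - 4)*(c - 3)*(c - 1)*(c - 3)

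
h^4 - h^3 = h^3*(h - 1)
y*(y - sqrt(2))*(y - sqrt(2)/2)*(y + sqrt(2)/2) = y^4 - sqrt(2)*y^3 - y^2/2 + sqrt(2)*y/2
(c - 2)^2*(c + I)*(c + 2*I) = c^4 - 4*c^3 + 3*I*c^3 + 2*c^2 - 12*I*c^2 + 8*c + 12*I*c - 8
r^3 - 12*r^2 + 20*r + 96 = (r - 8)*(r - 6)*(r + 2)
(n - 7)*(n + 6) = n^2 - n - 42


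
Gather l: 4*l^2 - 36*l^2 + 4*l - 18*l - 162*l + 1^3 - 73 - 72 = -32*l^2 - 176*l - 144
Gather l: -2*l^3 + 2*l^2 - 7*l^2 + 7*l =-2*l^3 - 5*l^2 + 7*l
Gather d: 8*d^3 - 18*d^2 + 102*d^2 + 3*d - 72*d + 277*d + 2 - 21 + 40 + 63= 8*d^3 + 84*d^2 + 208*d + 84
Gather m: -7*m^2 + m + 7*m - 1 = -7*m^2 + 8*m - 1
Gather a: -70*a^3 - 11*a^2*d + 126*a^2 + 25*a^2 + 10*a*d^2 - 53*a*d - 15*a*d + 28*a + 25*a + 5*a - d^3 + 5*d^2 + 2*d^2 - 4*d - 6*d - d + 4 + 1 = -70*a^3 + a^2*(151 - 11*d) + a*(10*d^2 - 68*d + 58) - d^3 + 7*d^2 - 11*d + 5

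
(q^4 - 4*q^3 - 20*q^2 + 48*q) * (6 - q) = -q^5 + 10*q^4 - 4*q^3 - 168*q^2 + 288*q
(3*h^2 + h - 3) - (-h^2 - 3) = 4*h^2 + h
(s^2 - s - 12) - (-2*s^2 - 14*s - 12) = 3*s^2 + 13*s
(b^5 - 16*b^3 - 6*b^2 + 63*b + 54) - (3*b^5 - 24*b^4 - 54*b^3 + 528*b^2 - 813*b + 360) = -2*b^5 + 24*b^4 + 38*b^3 - 534*b^2 + 876*b - 306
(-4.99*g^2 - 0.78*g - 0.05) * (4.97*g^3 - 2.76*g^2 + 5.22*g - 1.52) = -24.8003*g^5 + 9.8958*g^4 - 24.1435*g^3 + 3.6512*g^2 + 0.9246*g + 0.076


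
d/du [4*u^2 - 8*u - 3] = 8*u - 8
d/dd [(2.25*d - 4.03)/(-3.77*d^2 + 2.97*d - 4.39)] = (8.4825*d^2 - 30.3862*d + 2.0916)/(14.2129*d^4 - 22.3938*d^3 + 41.9215*d^2 - 26.0766*d + 19.2721)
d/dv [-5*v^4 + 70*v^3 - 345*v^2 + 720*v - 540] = -20*v^3 + 210*v^2 - 690*v + 720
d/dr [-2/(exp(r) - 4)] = 2*exp(r)/(exp(r) - 4)^2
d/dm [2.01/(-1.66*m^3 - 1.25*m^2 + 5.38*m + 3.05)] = (10.0098*m^2 + 5.025*m - 10.8138)/(1.66*m^3 + 1.25*m^2 - 5.38*m - 3.05)^2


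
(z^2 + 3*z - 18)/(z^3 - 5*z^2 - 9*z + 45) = (z + 6)/(z^2 - 2*z - 15)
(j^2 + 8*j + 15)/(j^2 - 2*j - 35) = (j + 3)/(j - 7)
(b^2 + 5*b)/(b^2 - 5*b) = (b + 5)/(b - 5)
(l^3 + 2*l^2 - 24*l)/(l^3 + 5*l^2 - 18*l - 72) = l/(l + 3)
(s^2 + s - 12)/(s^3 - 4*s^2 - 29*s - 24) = (-s^2 - s + 12)/(-s^3 + 4*s^2 + 29*s + 24)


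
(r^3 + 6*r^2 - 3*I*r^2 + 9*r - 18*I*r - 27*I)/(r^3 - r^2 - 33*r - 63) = (r - 3*I)/(r - 7)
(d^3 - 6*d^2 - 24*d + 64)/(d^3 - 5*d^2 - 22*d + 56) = (d - 8)/(d - 7)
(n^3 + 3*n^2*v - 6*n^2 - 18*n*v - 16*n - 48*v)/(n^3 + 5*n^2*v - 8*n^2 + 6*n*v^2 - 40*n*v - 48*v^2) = (n + 2)/(n + 2*v)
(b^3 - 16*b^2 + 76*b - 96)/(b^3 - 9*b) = (b^3 - 16*b^2 + 76*b - 96)/(b*(b^2 - 9))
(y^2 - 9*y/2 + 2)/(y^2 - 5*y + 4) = (y - 1/2)/(y - 1)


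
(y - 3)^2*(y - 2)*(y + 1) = y^4 - 7*y^3 + 13*y^2 + 3*y - 18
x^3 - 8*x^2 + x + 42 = (x - 7)*(x - 3)*(x + 2)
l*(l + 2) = l^2 + 2*l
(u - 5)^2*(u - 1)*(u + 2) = u^4 - 9*u^3 + 13*u^2 + 45*u - 50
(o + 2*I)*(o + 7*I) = o^2 + 9*I*o - 14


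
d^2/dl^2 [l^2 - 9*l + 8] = 2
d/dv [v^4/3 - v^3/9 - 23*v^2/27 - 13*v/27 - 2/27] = 4*v^3/3 - v^2/3 - 46*v/27 - 13/27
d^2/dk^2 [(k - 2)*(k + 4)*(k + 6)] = 6*k + 16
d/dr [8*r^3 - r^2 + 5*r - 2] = 24*r^2 - 2*r + 5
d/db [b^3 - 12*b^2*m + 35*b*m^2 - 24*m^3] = 3*b^2 - 24*b*m + 35*m^2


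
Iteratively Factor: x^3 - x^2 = (x)*(x^2 - x) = x^2*(x - 1)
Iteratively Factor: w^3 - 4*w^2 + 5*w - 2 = (w - 1)*(w^2 - 3*w + 2) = (w - 2)*(w - 1)*(w - 1)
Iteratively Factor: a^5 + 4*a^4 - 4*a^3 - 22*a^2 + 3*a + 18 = (a + 3)*(a^4 + a^3 - 7*a^2 - a + 6) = (a + 3)^2*(a^3 - 2*a^2 - a + 2) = (a + 1)*(a + 3)^2*(a^2 - 3*a + 2) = (a - 1)*(a + 1)*(a + 3)^2*(a - 2)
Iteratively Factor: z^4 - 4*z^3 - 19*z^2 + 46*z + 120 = (z + 3)*(z^3 - 7*z^2 + 2*z + 40) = (z + 2)*(z + 3)*(z^2 - 9*z + 20) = (z - 4)*(z + 2)*(z + 3)*(z - 5)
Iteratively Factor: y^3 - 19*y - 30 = (y + 2)*(y^2 - 2*y - 15) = (y - 5)*(y + 2)*(y + 3)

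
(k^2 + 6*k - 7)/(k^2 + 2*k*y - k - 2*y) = (k + 7)/(k + 2*y)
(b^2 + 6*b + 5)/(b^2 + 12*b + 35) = (b + 1)/(b + 7)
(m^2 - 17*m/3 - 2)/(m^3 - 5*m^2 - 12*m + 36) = (m + 1/3)/(m^2 + m - 6)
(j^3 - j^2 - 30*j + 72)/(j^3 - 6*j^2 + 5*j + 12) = (j + 6)/(j + 1)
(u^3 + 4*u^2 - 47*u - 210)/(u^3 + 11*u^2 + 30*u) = (u - 7)/u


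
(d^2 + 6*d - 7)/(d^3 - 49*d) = (d - 1)/(d*(d - 7))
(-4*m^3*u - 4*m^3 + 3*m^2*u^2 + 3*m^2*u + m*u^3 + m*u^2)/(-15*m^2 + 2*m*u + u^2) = m*(-4*m^2*u - 4*m^2 + 3*m*u^2 + 3*m*u + u^3 + u^2)/(-15*m^2 + 2*m*u + u^2)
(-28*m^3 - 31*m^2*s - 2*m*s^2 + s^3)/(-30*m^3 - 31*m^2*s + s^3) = (-28*m^2 - 3*m*s + s^2)/(-30*m^2 - m*s + s^2)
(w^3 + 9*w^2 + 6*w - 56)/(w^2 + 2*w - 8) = w + 7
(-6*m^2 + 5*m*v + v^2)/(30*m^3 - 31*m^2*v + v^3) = 1/(-5*m + v)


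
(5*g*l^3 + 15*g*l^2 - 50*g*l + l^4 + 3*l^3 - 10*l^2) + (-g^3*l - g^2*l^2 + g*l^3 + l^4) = -g^3*l - g^2*l^2 + 6*g*l^3 + 15*g*l^2 - 50*g*l + 2*l^4 + 3*l^3 - 10*l^2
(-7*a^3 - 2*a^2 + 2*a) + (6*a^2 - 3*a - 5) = -7*a^3 + 4*a^2 - a - 5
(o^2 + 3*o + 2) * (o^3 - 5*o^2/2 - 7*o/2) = o^5 + o^4/2 - 9*o^3 - 31*o^2/2 - 7*o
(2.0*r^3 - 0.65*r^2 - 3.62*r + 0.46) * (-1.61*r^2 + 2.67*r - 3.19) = -3.22*r^5 + 6.3865*r^4 - 2.2873*r^3 - 8.3325*r^2 + 12.776*r - 1.4674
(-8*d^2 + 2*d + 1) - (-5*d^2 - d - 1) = -3*d^2 + 3*d + 2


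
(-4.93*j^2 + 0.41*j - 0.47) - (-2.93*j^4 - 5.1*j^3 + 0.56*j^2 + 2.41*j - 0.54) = 2.93*j^4 + 5.1*j^3 - 5.49*j^2 - 2.0*j + 0.0700000000000001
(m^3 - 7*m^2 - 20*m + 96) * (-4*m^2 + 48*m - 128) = -4*m^5 + 76*m^4 - 384*m^3 - 448*m^2 + 7168*m - 12288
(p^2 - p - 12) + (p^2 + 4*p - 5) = 2*p^2 + 3*p - 17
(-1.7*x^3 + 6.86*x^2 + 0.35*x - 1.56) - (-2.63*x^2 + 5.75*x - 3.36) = -1.7*x^3 + 9.49*x^2 - 5.4*x + 1.8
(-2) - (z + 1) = -z - 3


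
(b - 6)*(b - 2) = b^2 - 8*b + 12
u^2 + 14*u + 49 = (u + 7)^2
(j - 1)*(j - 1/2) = j^2 - 3*j/2 + 1/2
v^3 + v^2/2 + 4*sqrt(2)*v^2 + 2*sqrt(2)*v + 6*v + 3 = (v + 1/2)*(v + sqrt(2))*(v + 3*sqrt(2))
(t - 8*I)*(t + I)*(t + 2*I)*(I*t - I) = I*t^4 + 5*t^3 - I*t^3 - 5*t^2 + 22*I*t^2 - 16*t - 22*I*t + 16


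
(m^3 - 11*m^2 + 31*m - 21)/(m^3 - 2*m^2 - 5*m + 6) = (m - 7)/(m + 2)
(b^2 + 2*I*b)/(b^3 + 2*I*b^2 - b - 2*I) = b/(b^2 - 1)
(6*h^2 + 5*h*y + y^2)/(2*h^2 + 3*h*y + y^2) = (3*h + y)/(h + y)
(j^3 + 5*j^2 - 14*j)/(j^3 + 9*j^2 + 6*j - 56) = j/(j + 4)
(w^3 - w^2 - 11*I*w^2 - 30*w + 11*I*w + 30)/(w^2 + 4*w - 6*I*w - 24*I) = (w^2 - w*(1 + 5*I) + 5*I)/(w + 4)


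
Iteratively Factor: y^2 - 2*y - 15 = (y - 5)*(y + 3)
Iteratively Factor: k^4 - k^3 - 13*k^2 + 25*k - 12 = (k + 4)*(k^3 - 5*k^2 + 7*k - 3) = (k - 3)*(k + 4)*(k^2 - 2*k + 1) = (k - 3)*(k - 1)*(k + 4)*(k - 1)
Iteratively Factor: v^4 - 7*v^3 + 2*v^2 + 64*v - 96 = (v - 4)*(v^3 - 3*v^2 - 10*v + 24) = (v - 4)*(v - 2)*(v^2 - v - 12) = (v - 4)*(v - 2)*(v + 3)*(v - 4)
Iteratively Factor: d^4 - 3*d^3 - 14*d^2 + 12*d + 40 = (d - 2)*(d^3 - d^2 - 16*d - 20) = (d - 5)*(d - 2)*(d^2 + 4*d + 4) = (d - 5)*(d - 2)*(d + 2)*(d + 2)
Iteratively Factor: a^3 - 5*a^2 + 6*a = (a - 2)*(a^2 - 3*a) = a*(a - 2)*(a - 3)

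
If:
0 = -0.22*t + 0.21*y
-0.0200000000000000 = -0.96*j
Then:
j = 0.02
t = 0.954545454545455*y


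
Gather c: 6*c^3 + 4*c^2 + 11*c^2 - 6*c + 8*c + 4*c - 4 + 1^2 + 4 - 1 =6*c^3 + 15*c^2 + 6*c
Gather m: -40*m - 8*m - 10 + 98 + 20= 108 - 48*m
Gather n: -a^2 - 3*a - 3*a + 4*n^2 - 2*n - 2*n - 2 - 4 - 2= -a^2 - 6*a + 4*n^2 - 4*n - 8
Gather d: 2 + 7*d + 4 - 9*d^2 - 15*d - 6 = -9*d^2 - 8*d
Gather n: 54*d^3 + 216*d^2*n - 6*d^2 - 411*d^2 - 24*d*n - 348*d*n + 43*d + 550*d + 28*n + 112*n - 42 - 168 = 54*d^3 - 417*d^2 + 593*d + n*(216*d^2 - 372*d + 140) - 210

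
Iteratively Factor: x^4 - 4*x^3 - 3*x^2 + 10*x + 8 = (x - 4)*(x^3 - 3*x - 2) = (x - 4)*(x + 1)*(x^2 - x - 2) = (x - 4)*(x + 1)^2*(x - 2)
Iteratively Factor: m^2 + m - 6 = (m - 2)*(m + 3)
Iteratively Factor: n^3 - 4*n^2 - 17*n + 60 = (n + 4)*(n^2 - 8*n + 15) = (n - 3)*(n + 4)*(n - 5)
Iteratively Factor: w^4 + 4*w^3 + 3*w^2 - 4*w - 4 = (w + 2)*(w^3 + 2*w^2 - w - 2) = (w - 1)*(w + 2)*(w^2 + 3*w + 2) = (w - 1)*(w + 2)^2*(w + 1)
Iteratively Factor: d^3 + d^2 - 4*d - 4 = (d - 2)*(d^2 + 3*d + 2) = (d - 2)*(d + 2)*(d + 1)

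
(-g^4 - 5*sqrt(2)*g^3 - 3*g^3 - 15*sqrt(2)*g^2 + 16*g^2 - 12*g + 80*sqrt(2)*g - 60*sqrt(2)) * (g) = -g^5 - 5*sqrt(2)*g^4 - 3*g^4 - 15*sqrt(2)*g^3 + 16*g^3 - 12*g^2 + 80*sqrt(2)*g^2 - 60*sqrt(2)*g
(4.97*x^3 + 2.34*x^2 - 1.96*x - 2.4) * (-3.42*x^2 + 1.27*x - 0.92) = -16.9974*x^5 - 1.6909*x^4 + 5.1026*x^3 + 3.566*x^2 - 1.2448*x + 2.208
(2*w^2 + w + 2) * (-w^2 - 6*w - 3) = -2*w^4 - 13*w^3 - 14*w^2 - 15*w - 6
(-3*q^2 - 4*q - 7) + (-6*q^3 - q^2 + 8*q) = -6*q^3 - 4*q^2 + 4*q - 7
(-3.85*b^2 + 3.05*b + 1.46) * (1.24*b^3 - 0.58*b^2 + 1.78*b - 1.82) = -4.774*b^5 + 6.015*b^4 - 6.8116*b^3 + 11.5892*b^2 - 2.9522*b - 2.6572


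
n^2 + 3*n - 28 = (n - 4)*(n + 7)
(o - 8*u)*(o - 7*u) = o^2 - 15*o*u + 56*u^2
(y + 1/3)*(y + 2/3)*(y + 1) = y^3 + 2*y^2 + 11*y/9 + 2/9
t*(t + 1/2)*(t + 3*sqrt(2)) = t^3 + t^2/2 + 3*sqrt(2)*t^2 + 3*sqrt(2)*t/2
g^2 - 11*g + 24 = (g - 8)*(g - 3)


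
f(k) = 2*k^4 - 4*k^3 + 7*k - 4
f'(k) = 8*k^3 - 12*k^2 + 7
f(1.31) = 2.07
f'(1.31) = 4.39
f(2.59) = 34.63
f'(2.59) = 65.49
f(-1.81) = 28.51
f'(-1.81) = -79.75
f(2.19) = 15.32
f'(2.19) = 33.47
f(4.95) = 746.25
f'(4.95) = 683.27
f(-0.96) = -5.48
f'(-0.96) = -11.14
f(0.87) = 0.60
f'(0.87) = 3.19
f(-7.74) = 8974.40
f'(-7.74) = -4421.37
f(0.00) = -4.00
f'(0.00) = 7.00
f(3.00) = 71.00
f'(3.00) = 115.00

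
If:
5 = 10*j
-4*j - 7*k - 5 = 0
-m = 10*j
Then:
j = 1/2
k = -1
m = -5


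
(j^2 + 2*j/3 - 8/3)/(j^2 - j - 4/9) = 3*(j + 2)/(3*j + 1)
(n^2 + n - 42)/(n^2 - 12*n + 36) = (n + 7)/(n - 6)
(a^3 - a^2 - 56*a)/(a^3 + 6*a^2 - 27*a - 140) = a*(a - 8)/(a^2 - a - 20)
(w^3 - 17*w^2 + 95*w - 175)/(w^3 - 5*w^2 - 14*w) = (w^2 - 10*w + 25)/(w*(w + 2))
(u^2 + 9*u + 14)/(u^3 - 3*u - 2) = (u^2 + 9*u + 14)/(u^3 - 3*u - 2)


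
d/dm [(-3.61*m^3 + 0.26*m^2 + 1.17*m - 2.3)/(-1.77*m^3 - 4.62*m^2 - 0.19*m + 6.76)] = (17.1384*m^4 + 5.5136*m^3 - 80.0678*m^2 - 17.7368*m + 7.4722)/(3.1329*m^6 + 16.3548*m^5 + 22.017*m^4 - 22.1748*m^3 - 62.4263*m^2 - 2.5688*m + 45.6976)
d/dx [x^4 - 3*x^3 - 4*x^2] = x*(4*x^2 - 9*x - 8)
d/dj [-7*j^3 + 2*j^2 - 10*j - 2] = -21*j^2 + 4*j - 10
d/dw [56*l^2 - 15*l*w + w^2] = -15*l + 2*w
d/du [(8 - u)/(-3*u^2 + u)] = (-3*u^2 + 48*u - 8)/(u^2*(9*u^2 - 6*u + 1))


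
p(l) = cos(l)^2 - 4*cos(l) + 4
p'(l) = -2*sin(l)*cos(l) + 4*sin(l)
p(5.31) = 2.07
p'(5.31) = -2.38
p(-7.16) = 1.85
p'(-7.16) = -2.09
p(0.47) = 1.23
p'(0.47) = 1.00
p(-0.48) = 1.24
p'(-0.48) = -1.03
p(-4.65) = 4.25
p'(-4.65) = 4.12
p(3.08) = 8.99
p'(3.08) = 0.37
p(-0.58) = 1.35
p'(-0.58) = -1.28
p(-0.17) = 1.03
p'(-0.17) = -0.34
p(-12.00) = 1.34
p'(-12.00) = 1.24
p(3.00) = 8.94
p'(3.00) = 0.84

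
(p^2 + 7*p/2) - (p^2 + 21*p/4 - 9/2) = 9/2 - 7*p/4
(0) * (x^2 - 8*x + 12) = 0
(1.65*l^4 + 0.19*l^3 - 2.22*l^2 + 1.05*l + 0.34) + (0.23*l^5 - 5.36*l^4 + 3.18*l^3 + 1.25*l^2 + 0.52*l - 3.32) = 0.23*l^5 - 3.71*l^4 + 3.37*l^3 - 0.97*l^2 + 1.57*l - 2.98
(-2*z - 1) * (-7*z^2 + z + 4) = 14*z^3 + 5*z^2 - 9*z - 4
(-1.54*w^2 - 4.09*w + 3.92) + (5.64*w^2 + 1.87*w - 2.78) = 4.1*w^2 - 2.22*w + 1.14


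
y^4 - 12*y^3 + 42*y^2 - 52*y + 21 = (y - 7)*(y - 3)*(y - 1)^2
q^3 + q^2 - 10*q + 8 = (q - 2)*(q - 1)*(q + 4)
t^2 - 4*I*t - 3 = (t - 3*I)*(t - I)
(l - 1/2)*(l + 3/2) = l^2 + l - 3/4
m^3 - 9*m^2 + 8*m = m*(m - 8)*(m - 1)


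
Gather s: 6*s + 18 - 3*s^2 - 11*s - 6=-3*s^2 - 5*s + 12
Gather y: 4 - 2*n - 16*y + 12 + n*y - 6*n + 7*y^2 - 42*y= -8*n + 7*y^2 + y*(n - 58) + 16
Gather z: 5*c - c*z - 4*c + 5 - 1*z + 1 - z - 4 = c + z*(-c - 2) + 2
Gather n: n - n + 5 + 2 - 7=0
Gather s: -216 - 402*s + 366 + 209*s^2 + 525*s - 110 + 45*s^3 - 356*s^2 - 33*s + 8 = 45*s^3 - 147*s^2 + 90*s + 48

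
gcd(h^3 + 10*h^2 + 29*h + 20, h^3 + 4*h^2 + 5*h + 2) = h + 1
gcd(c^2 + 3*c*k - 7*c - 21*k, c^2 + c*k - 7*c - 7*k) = c - 7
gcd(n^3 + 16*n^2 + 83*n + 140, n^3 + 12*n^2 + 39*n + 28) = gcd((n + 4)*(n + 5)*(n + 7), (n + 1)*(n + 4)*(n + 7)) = n^2 + 11*n + 28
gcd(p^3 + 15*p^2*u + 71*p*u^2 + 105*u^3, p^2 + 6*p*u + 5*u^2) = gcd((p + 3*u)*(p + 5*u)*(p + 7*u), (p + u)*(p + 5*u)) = p + 5*u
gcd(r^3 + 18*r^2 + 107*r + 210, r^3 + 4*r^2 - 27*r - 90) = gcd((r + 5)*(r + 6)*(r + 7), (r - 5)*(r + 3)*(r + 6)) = r + 6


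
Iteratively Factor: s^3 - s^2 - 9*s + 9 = (s - 1)*(s^2 - 9) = (s - 1)*(s + 3)*(s - 3)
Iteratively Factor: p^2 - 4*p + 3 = (p - 1)*(p - 3)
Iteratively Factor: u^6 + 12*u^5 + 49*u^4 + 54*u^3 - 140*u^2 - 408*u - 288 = (u + 3)*(u^5 + 9*u^4 + 22*u^3 - 12*u^2 - 104*u - 96) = (u + 3)^2*(u^4 + 6*u^3 + 4*u^2 - 24*u - 32) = (u - 2)*(u + 3)^2*(u^3 + 8*u^2 + 20*u + 16) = (u - 2)*(u + 3)^2*(u + 4)*(u^2 + 4*u + 4) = (u - 2)*(u + 2)*(u + 3)^2*(u + 4)*(u + 2)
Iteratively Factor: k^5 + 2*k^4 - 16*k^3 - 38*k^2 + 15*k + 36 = (k - 4)*(k^4 + 6*k^3 + 8*k^2 - 6*k - 9) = (k - 4)*(k - 1)*(k^3 + 7*k^2 + 15*k + 9) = (k - 4)*(k - 1)*(k + 3)*(k^2 + 4*k + 3) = (k - 4)*(k - 1)*(k + 3)^2*(k + 1)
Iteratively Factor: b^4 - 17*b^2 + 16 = (b - 4)*(b^3 + 4*b^2 - b - 4) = (b - 4)*(b + 1)*(b^2 + 3*b - 4) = (b - 4)*(b + 1)*(b + 4)*(b - 1)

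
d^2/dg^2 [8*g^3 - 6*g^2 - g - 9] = 48*g - 12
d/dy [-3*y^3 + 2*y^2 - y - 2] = -9*y^2 + 4*y - 1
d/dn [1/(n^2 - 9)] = -2*n/(n^2 - 9)^2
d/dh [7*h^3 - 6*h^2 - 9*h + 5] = 21*h^2 - 12*h - 9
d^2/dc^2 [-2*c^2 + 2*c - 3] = -4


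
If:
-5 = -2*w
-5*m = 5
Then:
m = -1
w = 5/2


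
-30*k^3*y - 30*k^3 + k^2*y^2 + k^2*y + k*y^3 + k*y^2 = (-5*k + y)*(6*k + y)*(k*y + k)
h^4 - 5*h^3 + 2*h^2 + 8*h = h*(h - 4)*(h - 2)*(h + 1)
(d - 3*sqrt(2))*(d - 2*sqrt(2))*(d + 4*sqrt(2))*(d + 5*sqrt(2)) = d^4 + 4*sqrt(2)*d^3 - 38*d^2 - 92*sqrt(2)*d + 480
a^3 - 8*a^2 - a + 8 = (a - 8)*(a - 1)*(a + 1)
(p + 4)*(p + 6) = p^2 + 10*p + 24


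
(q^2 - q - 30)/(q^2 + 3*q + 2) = (q^2 - q - 30)/(q^2 + 3*q + 2)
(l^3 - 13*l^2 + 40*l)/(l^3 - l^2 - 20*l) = (l - 8)/(l + 4)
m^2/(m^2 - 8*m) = m/(m - 8)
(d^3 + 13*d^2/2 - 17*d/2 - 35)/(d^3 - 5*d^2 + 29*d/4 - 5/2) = 2*(d^2 + 9*d + 14)/(2*d^2 - 5*d + 2)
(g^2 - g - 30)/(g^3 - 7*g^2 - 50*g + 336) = (g + 5)/(g^2 - g - 56)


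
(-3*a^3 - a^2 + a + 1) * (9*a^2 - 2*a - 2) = -27*a^5 - 3*a^4 + 17*a^3 + 9*a^2 - 4*a - 2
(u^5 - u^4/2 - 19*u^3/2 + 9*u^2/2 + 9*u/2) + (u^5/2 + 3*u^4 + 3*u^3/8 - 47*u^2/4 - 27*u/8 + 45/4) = 3*u^5/2 + 5*u^4/2 - 73*u^3/8 - 29*u^2/4 + 9*u/8 + 45/4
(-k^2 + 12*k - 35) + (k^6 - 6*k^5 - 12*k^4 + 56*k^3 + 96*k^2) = k^6 - 6*k^5 - 12*k^4 + 56*k^3 + 95*k^2 + 12*k - 35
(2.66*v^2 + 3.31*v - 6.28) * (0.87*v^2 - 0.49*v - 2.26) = 2.3142*v^4 + 1.5763*v^3 - 13.0971*v^2 - 4.4034*v + 14.1928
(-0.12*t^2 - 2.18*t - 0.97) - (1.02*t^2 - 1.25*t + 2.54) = -1.14*t^2 - 0.93*t - 3.51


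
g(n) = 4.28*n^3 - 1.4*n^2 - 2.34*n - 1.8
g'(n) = 12.84*n^2 - 2.8*n - 2.34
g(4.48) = 344.46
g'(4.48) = 242.82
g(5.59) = 688.99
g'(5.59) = 383.23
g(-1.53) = -16.83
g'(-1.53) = 32.00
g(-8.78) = -2986.04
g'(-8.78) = 1012.06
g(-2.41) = -64.20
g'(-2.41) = 78.98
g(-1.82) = -27.98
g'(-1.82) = 45.29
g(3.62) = 174.42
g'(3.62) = 155.78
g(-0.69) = -2.26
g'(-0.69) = 5.71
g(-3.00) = -122.94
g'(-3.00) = 121.62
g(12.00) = 7164.36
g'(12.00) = 1813.02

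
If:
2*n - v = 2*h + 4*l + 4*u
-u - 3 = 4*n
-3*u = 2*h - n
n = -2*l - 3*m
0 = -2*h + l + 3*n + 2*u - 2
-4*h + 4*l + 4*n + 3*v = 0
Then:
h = -263/151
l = -43/151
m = 77/151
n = -145/151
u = 127/151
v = -100/151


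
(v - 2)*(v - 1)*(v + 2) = v^3 - v^2 - 4*v + 4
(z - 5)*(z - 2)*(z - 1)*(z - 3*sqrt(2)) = z^4 - 8*z^3 - 3*sqrt(2)*z^3 + 17*z^2 + 24*sqrt(2)*z^2 - 51*sqrt(2)*z - 10*z + 30*sqrt(2)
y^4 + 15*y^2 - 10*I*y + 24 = (y - 3*I)*(y - 2*I)*(y + I)*(y + 4*I)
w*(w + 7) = w^2 + 7*w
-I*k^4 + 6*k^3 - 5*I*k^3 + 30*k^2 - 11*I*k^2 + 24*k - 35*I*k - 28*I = (k + 4)*(k - I)*(k + 7*I)*(-I*k - I)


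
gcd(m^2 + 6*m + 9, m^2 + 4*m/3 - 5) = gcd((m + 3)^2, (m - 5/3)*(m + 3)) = m + 3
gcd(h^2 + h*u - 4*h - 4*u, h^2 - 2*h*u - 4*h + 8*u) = h - 4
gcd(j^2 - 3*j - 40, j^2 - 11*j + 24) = j - 8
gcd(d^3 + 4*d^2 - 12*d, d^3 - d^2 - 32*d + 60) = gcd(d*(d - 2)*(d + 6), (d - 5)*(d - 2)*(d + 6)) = d^2 + 4*d - 12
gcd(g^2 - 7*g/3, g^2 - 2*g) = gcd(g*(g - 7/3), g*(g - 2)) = g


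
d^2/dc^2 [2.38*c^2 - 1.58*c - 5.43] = 4.76000000000000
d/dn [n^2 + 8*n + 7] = 2*n + 8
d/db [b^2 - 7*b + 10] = 2*b - 7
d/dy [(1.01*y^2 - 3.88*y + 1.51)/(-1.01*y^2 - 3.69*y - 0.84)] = (-7.6457*y^2 + 1.3534*y + 8.8311)/(1.0201*y^4 + 7.4538*y^3 + 15.3129*y^2 + 6.1992*y + 0.7056)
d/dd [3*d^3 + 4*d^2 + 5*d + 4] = 9*d^2 + 8*d + 5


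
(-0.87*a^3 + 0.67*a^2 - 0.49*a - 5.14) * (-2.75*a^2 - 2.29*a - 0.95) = 2.3925*a^5 + 0.1498*a^4 + 0.6397*a^3 + 14.6206*a^2 + 12.2361*a + 4.883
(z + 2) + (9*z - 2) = 10*z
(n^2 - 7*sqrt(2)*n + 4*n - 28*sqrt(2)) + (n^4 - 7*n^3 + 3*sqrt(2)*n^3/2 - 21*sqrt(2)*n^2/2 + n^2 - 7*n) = n^4 - 7*n^3 + 3*sqrt(2)*n^3/2 - 21*sqrt(2)*n^2/2 + 2*n^2 - 7*sqrt(2)*n - 3*n - 28*sqrt(2)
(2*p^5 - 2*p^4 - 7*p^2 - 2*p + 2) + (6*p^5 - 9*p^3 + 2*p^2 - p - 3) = 8*p^5 - 2*p^4 - 9*p^3 - 5*p^2 - 3*p - 1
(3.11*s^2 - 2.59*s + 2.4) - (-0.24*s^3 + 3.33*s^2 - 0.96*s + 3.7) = 0.24*s^3 - 0.22*s^2 - 1.63*s - 1.3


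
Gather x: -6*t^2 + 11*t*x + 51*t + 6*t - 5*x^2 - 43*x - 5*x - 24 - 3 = -6*t^2 + 57*t - 5*x^2 + x*(11*t - 48) - 27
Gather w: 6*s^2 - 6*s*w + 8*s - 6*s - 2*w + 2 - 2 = 6*s^2 + 2*s + w*(-6*s - 2)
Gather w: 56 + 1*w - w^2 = -w^2 + w + 56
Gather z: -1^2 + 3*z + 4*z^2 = 4*z^2 + 3*z - 1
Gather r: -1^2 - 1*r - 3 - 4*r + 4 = -5*r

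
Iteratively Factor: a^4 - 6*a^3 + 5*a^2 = (a)*(a^3 - 6*a^2 + 5*a) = a*(a - 1)*(a^2 - 5*a) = a^2*(a - 1)*(a - 5)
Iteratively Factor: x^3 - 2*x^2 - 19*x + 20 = (x - 5)*(x^2 + 3*x - 4) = (x - 5)*(x + 4)*(x - 1)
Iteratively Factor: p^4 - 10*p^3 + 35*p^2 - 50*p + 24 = (p - 1)*(p^3 - 9*p^2 + 26*p - 24) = (p - 2)*(p - 1)*(p^2 - 7*p + 12) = (p - 4)*(p - 2)*(p - 1)*(p - 3)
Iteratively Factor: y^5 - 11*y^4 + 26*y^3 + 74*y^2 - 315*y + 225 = (y - 3)*(y^4 - 8*y^3 + 2*y^2 + 80*y - 75) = (y - 5)*(y - 3)*(y^3 - 3*y^2 - 13*y + 15) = (y - 5)^2*(y - 3)*(y^2 + 2*y - 3) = (y - 5)^2*(y - 3)*(y - 1)*(y + 3)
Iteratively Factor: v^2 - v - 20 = (v + 4)*(v - 5)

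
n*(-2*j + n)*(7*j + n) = -14*j^2*n + 5*j*n^2 + n^3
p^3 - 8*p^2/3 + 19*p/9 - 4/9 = (p - 4/3)*(p - 1)*(p - 1/3)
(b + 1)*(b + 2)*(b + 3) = b^3 + 6*b^2 + 11*b + 6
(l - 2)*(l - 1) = l^2 - 3*l + 2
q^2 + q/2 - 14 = (q - 7/2)*(q + 4)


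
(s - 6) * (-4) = 24 - 4*s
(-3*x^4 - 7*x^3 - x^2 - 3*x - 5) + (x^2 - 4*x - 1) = -3*x^4 - 7*x^3 - 7*x - 6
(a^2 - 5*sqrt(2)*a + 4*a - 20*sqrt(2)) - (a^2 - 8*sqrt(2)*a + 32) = 4*a + 3*sqrt(2)*a - 32 - 20*sqrt(2)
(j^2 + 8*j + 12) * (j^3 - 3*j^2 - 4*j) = j^5 + 5*j^4 - 16*j^3 - 68*j^2 - 48*j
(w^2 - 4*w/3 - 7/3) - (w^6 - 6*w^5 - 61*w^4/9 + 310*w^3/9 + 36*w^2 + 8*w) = -w^6 + 6*w^5 + 61*w^4/9 - 310*w^3/9 - 35*w^2 - 28*w/3 - 7/3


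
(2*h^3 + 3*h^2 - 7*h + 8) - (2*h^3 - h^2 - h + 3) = 4*h^2 - 6*h + 5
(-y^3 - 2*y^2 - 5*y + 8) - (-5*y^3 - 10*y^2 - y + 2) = 4*y^3 + 8*y^2 - 4*y + 6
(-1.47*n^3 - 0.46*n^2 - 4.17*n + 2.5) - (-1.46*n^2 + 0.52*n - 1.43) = -1.47*n^3 + 1.0*n^2 - 4.69*n + 3.93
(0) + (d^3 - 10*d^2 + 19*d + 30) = d^3 - 10*d^2 + 19*d + 30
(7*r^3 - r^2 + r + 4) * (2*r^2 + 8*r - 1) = 14*r^5 + 54*r^4 - 13*r^3 + 17*r^2 + 31*r - 4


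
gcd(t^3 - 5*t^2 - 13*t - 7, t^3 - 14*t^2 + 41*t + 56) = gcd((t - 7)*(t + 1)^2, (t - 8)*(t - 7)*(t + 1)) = t^2 - 6*t - 7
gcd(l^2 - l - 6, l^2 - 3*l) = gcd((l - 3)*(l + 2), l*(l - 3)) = l - 3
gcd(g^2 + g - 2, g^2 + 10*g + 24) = 1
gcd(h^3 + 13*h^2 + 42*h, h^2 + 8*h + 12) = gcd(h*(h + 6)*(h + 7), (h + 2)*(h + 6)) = h + 6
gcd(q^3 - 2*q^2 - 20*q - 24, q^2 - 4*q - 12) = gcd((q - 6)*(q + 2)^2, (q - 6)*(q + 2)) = q^2 - 4*q - 12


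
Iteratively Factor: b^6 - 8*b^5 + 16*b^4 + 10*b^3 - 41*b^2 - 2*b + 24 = (b - 3)*(b^5 - 5*b^4 + b^3 + 13*b^2 - 2*b - 8) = (b - 4)*(b - 3)*(b^4 - b^3 - 3*b^2 + b + 2) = (b - 4)*(b - 3)*(b + 1)*(b^3 - 2*b^2 - b + 2) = (b - 4)*(b - 3)*(b + 1)^2*(b^2 - 3*b + 2) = (b - 4)*(b - 3)*(b - 2)*(b + 1)^2*(b - 1)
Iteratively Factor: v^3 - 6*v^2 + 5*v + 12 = (v - 3)*(v^2 - 3*v - 4) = (v - 3)*(v + 1)*(v - 4)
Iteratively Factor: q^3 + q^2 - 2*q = (q - 1)*(q^2 + 2*q) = q*(q - 1)*(q + 2)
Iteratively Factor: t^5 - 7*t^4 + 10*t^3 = (t - 5)*(t^4 - 2*t^3) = t*(t - 5)*(t^3 - 2*t^2) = t*(t - 5)*(t - 2)*(t^2) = t^2*(t - 5)*(t - 2)*(t)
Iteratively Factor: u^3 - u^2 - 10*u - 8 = (u - 4)*(u^2 + 3*u + 2) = (u - 4)*(u + 1)*(u + 2)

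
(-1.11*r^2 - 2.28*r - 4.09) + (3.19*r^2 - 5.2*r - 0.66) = 2.08*r^2 - 7.48*r - 4.75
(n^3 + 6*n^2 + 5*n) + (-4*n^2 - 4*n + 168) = n^3 + 2*n^2 + n + 168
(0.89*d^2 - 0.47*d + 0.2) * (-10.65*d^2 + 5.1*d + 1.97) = -9.4785*d^4 + 9.5445*d^3 - 2.7737*d^2 + 0.0941000000000001*d + 0.394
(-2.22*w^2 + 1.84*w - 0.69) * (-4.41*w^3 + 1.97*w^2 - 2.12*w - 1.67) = 9.7902*w^5 - 12.4878*w^4 + 11.3741*w^3 - 1.5527*w^2 - 1.61*w + 1.1523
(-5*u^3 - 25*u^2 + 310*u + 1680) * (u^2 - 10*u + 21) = -5*u^5 + 25*u^4 + 455*u^3 - 1945*u^2 - 10290*u + 35280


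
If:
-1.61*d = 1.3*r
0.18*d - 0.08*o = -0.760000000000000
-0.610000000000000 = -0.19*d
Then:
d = 3.21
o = 16.72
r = -3.98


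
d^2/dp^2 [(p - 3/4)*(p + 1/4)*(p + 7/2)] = 6*p + 6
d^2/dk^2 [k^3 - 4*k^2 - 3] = 6*k - 8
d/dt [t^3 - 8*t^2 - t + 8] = 3*t^2 - 16*t - 1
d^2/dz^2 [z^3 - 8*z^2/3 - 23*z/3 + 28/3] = 6*z - 16/3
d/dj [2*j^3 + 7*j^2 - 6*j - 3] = 6*j^2 + 14*j - 6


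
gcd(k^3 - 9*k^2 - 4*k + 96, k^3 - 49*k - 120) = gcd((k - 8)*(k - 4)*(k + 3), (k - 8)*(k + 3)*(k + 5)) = k^2 - 5*k - 24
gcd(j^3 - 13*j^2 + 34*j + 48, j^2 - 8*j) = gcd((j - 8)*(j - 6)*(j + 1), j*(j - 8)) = j - 8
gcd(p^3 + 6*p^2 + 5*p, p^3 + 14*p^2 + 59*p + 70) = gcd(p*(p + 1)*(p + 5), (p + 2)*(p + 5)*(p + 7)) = p + 5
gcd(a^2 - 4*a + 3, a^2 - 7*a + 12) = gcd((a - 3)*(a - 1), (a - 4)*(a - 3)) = a - 3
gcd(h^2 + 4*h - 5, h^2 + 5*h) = h + 5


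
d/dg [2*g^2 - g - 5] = 4*g - 1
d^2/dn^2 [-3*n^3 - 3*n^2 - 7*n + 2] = -18*n - 6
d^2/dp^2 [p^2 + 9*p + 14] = 2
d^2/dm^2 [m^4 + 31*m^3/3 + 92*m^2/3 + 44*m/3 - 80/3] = 12*m^2 + 62*m + 184/3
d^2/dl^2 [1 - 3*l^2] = -6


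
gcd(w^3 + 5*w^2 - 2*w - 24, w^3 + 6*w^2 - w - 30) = w^2 + w - 6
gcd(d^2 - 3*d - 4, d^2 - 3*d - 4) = d^2 - 3*d - 4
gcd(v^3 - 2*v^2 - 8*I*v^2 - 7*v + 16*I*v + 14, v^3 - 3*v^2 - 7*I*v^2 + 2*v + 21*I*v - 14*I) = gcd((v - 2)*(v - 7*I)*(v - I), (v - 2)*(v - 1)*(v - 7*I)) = v^2 + v*(-2 - 7*I) + 14*I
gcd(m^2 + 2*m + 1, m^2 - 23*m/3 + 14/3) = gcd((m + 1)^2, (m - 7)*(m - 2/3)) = 1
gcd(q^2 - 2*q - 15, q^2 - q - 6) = 1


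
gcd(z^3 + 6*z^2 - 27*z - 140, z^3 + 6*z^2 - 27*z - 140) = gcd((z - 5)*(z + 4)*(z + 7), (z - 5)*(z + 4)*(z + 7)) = z^3 + 6*z^2 - 27*z - 140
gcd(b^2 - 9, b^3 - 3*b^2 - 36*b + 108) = b - 3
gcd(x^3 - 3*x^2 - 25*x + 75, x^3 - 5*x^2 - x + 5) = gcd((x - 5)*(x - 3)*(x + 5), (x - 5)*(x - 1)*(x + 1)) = x - 5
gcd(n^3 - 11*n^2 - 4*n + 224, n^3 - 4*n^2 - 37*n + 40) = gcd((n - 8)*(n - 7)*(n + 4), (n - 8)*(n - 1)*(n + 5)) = n - 8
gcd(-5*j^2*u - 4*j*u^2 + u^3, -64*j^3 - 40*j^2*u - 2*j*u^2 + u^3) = 1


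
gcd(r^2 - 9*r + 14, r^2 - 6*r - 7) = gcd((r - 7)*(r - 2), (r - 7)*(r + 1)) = r - 7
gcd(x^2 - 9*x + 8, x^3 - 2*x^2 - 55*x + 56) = x^2 - 9*x + 8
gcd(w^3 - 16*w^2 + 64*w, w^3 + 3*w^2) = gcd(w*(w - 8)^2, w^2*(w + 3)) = w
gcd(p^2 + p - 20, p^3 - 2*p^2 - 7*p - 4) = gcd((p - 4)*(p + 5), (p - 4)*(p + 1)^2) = p - 4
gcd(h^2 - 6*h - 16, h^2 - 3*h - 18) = 1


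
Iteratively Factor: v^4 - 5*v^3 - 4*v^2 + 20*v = (v - 2)*(v^3 - 3*v^2 - 10*v) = v*(v - 2)*(v^2 - 3*v - 10) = v*(v - 2)*(v + 2)*(v - 5)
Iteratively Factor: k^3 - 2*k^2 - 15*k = (k - 5)*(k^2 + 3*k) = k*(k - 5)*(k + 3)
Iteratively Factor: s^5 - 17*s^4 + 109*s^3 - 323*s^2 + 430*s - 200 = (s - 5)*(s^4 - 12*s^3 + 49*s^2 - 78*s + 40) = (s - 5)*(s - 4)*(s^3 - 8*s^2 + 17*s - 10) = (s - 5)*(s - 4)*(s - 1)*(s^2 - 7*s + 10) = (s - 5)^2*(s - 4)*(s - 1)*(s - 2)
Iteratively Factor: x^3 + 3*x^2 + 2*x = (x + 1)*(x^2 + 2*x) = x*(x + 1)*(x + 2)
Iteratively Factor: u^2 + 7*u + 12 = (u + 4)*(u + 3)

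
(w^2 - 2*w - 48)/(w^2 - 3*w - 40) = (w + 6)/(w + 5)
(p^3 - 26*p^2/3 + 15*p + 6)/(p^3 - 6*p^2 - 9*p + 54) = (p + 1/3)/(p + 3)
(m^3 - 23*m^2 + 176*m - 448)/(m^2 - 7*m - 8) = (m^2 - 15*m + 56)/(m + 1)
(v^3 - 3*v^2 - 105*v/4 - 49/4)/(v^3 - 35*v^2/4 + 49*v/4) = (4*v^2 + 16*v + 7)/(v*(4*v - 7))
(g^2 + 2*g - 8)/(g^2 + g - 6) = (g + 4)/(g + 3)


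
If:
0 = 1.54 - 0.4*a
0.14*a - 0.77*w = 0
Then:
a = 3.85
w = 0.70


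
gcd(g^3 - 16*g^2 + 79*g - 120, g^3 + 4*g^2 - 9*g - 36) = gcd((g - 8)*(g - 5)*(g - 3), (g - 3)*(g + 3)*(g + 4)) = g - 3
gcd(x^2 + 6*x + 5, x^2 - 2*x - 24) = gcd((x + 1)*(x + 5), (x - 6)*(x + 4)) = 1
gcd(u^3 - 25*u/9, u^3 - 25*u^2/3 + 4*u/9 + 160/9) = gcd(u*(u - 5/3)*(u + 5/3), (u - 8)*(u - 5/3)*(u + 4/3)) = u - 5/3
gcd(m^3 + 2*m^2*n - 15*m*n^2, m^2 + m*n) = m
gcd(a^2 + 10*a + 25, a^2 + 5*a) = a + 5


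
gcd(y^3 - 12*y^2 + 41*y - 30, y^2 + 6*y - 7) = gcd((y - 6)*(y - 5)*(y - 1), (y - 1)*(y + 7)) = y - 1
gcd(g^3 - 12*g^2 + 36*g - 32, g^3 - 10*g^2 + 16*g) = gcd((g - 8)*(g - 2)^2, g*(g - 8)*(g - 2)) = g^2 - 10*g + 16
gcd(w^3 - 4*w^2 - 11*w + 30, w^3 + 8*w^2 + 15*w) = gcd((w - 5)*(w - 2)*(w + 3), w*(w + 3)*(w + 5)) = w + 3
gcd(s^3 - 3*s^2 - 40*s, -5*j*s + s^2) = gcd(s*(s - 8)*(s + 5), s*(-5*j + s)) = s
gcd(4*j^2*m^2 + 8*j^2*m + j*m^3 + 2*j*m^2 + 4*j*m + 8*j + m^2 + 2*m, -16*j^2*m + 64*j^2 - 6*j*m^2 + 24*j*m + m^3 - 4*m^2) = 1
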